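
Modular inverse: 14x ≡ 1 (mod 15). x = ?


Use the extended Euclidean algorithm to write 1 = 14·s + 15·t; then s mod 15 is the inverse.
Euclidean algorithm:
  14 = 0·15 + 14
  15 = 1·14 + 1
  14 = 14·1 + 0
gcd(14,15) = 1
Back-substitution gives: 14·(-1) + 15·(1) = 1
So 14⁻¹ ≡ -1 ≡ 14 (mod 15)
Check: 14 × 14 = 196 ≡ 1 (mod 15) ✓

14⁻¹ ≡ 14 (mod 15)


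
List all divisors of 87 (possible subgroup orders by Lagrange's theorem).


Lagrange's theorem: |H| divides |G|
|G| = 87
Divisors of 87: 1, 3, 29, 87

Possible subgroup orders: {1, 3, 29, 87}


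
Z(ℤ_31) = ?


Z(G) = {g ∈ G | gx = xg for all x ∈ G}
ℤ_31 is abelian, so Z(G) = G

Z(ℤ_31) = ℤ_31


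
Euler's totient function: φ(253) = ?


Factor n: 253 = 11 × 23
φ(n) = n · ∏(1 - 1/p) over distinct primes p | n
φ(253) = 253 · (1 - 1/11) · (1 - 1/23) = 220

φ(253) = 220


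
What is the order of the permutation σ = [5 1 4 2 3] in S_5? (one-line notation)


Cycle decomposition: (1 5 3 4 2)
Cycle lengths: 5
Order = lcm(5) = 5

ord(σ) = 5


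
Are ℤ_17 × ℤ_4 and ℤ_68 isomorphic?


Comparing ℤ_17 × ℤ_4 and ℤ_68:
gcd(17,4) = 1, so ℤ_17 × ℤ_4 ≅ ℤ_68 (CRT)

Yes, ℤ_17 × ℤ_4 ≅ ℤ_68


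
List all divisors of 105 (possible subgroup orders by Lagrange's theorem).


Lagrange's theorem: |H| divides |G|
|G| = 105
Divisors of 105: 1, 3, 5, 7, 15, 21, 35, 105

Possible subgroup orders: {1, 3, 5, 7, 15, 21, 35, 105}


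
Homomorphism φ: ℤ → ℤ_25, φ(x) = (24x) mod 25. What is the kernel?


Kernel = preimage of identity
ker(φ) = {x ∈ ℤ : 24x ≡ 0 (mod 25)}. gcd(24,25) = 1, so 24x ≡ 0 (mod 25) ⟺ x ≡ 0 (mod 25/1 = 25). Hence ker(φ) = 25ℤ

ker(φ) = 25ℤ


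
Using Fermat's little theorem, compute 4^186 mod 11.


Fermat's little theorem: if p is prime and gcd(a,p)=1, then a^(p-1) ≡ 1 (mod p)
p = 11 is prime, gcd(4,11) = 1
Reduce exponent: 186 mod 10 = 6
So 4^186 ≡ 4^6 (mod 11)
4^6 mod 11 = 4

4^186 ≡ 4 (mod 11)


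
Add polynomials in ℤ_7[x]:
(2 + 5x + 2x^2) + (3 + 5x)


Add coefficients mod 7:
x^0: 2 + 3 = 5 (mod 7)
x^1: 5 + 5 = 3 (mod 7)
x^2: 2 + 0 = 2 (mod 7)
Result: 5 + 3x + 2x^2

f + g = 5 + 3x + 2x^2


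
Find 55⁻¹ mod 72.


Use the extended Euclidean algorithm to write 1 = 55·s + 72·t; then s mod 72 is the inverse.
Euclidean algorithm:
  55 = 0·72 + 55
  72 = 1·55 + 17
  55 = 3·17 + 4
  17 = 4·4 + 1
  4 = 4·1 + 0
gcd(55,72) = 1
Back-substitution gives: 55·(-17) + 72·(13) = 1
So 55⁻¹ ≡ -17 ≡ 55 (mod 72)
Check: 55 × 55 = 3025 ≡ 1 (mod 72) ✓

55⁻¹ ≡ 55 (mod 72)


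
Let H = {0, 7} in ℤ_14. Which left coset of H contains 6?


6 + H = {6 + h (mod 14) : h ∈ H}
6+0=6, 6+7=13

6 + H = {6, 13}


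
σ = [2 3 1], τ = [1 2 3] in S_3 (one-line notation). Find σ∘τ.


σ∘τ: apply τ first, then σ
1 →τ 1 →σ 2
2 →τ 2 →σ 3
3 →τ 3 →σ 1

σ∘τ = [2 3 1]


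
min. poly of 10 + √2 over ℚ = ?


Let α = 10 + √2. Then α - 10 = √2, so (α - 10)² = 2, giving α² - 20α + 98 = 0. Degree 2 and α ∉ ℚ, so this is the minimal polynomial.

Minimal polynomial: x² - 20x + 98


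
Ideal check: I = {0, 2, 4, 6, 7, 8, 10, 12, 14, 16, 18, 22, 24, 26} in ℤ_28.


Check ideal conditions for I = {0, 2, 4, 6, 7, 8, 10, 12, 14, 16, 18, 22, 24, 26} in ℤ_28:
(1) I is an additive subgroup? No
(2) For r ∈ ℤ_28 and a ∈ I: r·a ∈ I? No  [counterexample: r=2, a=10, r·a mod 28 = 20 ∉ I]

No, I is not an ideal of ℤ_28


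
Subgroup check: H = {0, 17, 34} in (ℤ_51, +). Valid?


Subgroup test for H = {0, 17, 34} in (ℤ_51, +):
(1) 0 ∈ H? Yes
(2) Closure: for all a,b ∈ H, (a+b) mod 51 ∈ H? Yes
(3) Inverses: for all a ∈ H, -a mod 51 ∈ H? Yes

Yes, H is a subgroup of ℤ_51


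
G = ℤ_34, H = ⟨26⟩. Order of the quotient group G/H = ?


|⟨26⟩| = n / gcd(26, 34) = 34 / 2 = 17
H is normal (ℤ_34 is abelian).
|G/H| = |G| / |H| = 34 / 17 = 2

|G/H| = 2


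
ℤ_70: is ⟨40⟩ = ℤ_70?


g generates ℤ_n iff gcd(g, n) = 1
gcd(40, 70) = 10
Since gcd = 10 ≠ 1, ⟨40⟩ has order 7 < 70, so 40 is not a generator.

No, 40 does not generate ℤ_70


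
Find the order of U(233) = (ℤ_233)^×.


U(n) is the group of units mod n; |U(n)| = φ(n)
|U(233)| = φ(233) = 232

|U(233) = (ℤ_233)^×| = 232


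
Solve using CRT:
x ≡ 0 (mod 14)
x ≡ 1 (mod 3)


m₁ = 14, m₂ = 3, gcd = 1, so CRT applies. M = m₁·m₂ = 42
Let M₁ = M/m₁ = 3, M₂ = M/m₂ = 14
Find y₁ ≡ M₁⁻¹ (mod m₁): 3⁻¹ ≡ 5 (mod 14)
Find y₂ ≡ M₂⁻¹ (mod m₂): 14⁻¹ ≡ 2 (mod 3)
x = a₁·M₁·y₁ + a₂·M₂·y₂ = 0·3·5 + 1·14·2 = 28
Reduce mod 42: x ≡ 28
Check: 28 mod 14 = 0 ✓, 28 mod 3 = 1 ✓

x ≡ 28 (mod 42)


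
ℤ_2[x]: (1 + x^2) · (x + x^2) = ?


Expand and collect like terms; reduce coefficients mod 2:
x^0: 1·0 = 0 ≡ 0 (mod 2)
x^1: 1·1 + 0·0 = 1 ≡ 1 (mod 2)
x^2: 1·1 + 0·1 + 1·0 = 1 ≡ 1 (mod 2)
x^3: 0·1 + 1·1 = 1 ≡ 1 (mod 2)
x^4: 1·1 = 1 ≡ 1 (mod 2)
Result: x + x^2 + x^3 + x^4

f · g = x + x^2 + x^3 + x^4


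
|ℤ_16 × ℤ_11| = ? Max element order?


|ℤ_16 × ℤ_11| = 16 × 11 = 176
Max element order = lcm(16,11) = 176
Cyclic? Yes (gcd=1)

|ℤ_16×ℤ_11| = 176, max element order = 176


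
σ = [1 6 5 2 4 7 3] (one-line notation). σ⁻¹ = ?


To find σ⁻¹, swap domain and range:
σ(1) = 1 → σ⁻¹(1) = 1
σ(2) = 6 → σ⁻¹(6) = 2
σ(3) = 5 → σ⁻¹(5) = 3
σ(4) = 2 → σ⁻¹(2) = 4
σ(5) = 4 → σ⁻¹(4) = 5
σ(6) = 7 → σ⁻¹(7) = 6
σ(7) = 3 → σ⁻¹(3) = 7

σ⁻¹ = [1 4 7 5 3 2 6]


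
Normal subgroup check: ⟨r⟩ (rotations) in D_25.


H = ⟨r⟩ (rotations) in D_25
The rotation subgroup ⟨r⟩ has index 2 in D_25, so it is normal

Yes, normal subgroup


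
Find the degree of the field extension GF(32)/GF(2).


GF(32) = GF(2^5), so the extension degree is 5

[GF(32)/GF(2)] = 5


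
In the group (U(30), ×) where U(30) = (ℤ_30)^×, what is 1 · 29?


Operation: multiplication mod 30
1 · 29 = (a × b) mod 30 with a = 1, b = 29

1 · 29 = 29


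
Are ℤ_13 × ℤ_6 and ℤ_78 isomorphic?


Comparing ℤ_13 × ℤ_6 and ℤ_78:
gcd(13,6) = 1, so ℤ_13 × ℤ_6 ≅ ℤ_78 (CRT)

Yes, ℤ_13 × ℤ_6 ≅ ℤ_78


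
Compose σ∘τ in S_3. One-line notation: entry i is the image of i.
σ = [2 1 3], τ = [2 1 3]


σ∘τ: apply τ first, then σ
1 →τ 2 →σ 1
2 →τ 1 →σ 2
3 →τ 3 →σ 3

σ∘τ = [1 2 3]


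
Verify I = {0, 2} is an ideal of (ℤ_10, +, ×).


Check ideal conditions for I = {0, 2} in ℤ_10:
(1) I is an additive subgroup? No
(2) For r ∈ ℤ_10 and a ∈ I: r·a ∈ I? No  [counterexample: r=2, a=2, r·a mod 10 = 4 ∉ I]

No, I is not an ideal of ℤ_10


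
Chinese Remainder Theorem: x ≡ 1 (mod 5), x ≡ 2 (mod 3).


m₁ = 5, m₂ = 3, gcd = 1, so CRT applies. M = m₁·m₂ = 15
Let M₁ = M/m₁ = 3, M₂ = M/m₂ = 5
Find y₁ ≡ M₁⁻¹ (mod m₁): 3⁻¹ ≡ 2 (mod 5)
Find y₂ ≡ M₂⁻¹ (mod m₂): 5⁻¹ ≡ 2 (mod 3)
x = a₁·M₁·y₁ + a₂·M₂·y₂ = 1·3·2 + 2·5·2 = 26
Reduce mod 15: x ≡ 11
Check: 11 mod 5 = 1 ✓, 11 mod 3 = 2 ✓

x ≡ 11 (mod 15)


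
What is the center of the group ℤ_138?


Z(G) = {g ∈ G | gx = xg for all x ∈ G}
ℤ_138 is abelian, so Z(G) = G

Z(ℤ_138) = ℤ_138


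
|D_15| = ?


|D_n| = 2n (n rotations and n reflections)
|D_15| = 2×15 = 30

|D_15| = 30


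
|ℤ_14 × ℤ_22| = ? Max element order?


|ℤ_14 × ℤ_22| = 14 × 22 = 308
Max element order = lcm(14,22) = 154
Cyclic? No (gcd=2)

|ℤ_14×ℤ_22| = 308, max element order = 154


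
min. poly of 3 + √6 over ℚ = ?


Let α = 3 + √6. Then α - 3 = √6, so (α - 3)² = 6, giving α² - 6α + 3 = 0. Degree 2 and α ∉ ℚ, so this is the minimal polynomial.

Minimal polynomial: x² - 6x + 3


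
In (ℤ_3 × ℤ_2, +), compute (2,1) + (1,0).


Operation: componentwise addition mod (3, 2)
(2,1) + (1,0) = ((a₁+b₁) mod 3, (a₂+b₂) mod 2) with a = (2,1), b = (1,0)

(2,1) + (1,0) = (0,1)


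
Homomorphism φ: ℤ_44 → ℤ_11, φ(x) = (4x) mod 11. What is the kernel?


Kernel = preimage of identity
ker(φ) = {x ∈ ℤ_44 : 4x ≡ 0 (mod 11)}. Since 11 | 44, φ is well-defined. The kernel is the cyclic subgroup ⟨11⟩ of ℤ_44 (order 4), i.e. {0, 11, 22, 33}

ker(φ) = {0, 11, 22, 33}


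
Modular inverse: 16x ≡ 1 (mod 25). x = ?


Use the extended Euclidean algorithm to write 1 = 16·s + 25·t; then s mod 25 is the inverse.
Euclidean algorithm:
  16 = 0·25 + 16
  25 = 1·16 + 9
  16 = 1·9 + 7
  9 = 1·7 + 2
  7 = 3·2 + 1
  2 = 2·1 + 0
gcd(16,25) = 1
Back-substitution gives: 16·(11) + 25·(-7) = 1
So 16⁻¹ ≡ 11 ≡ 11 (mod 25)
Check: 16 × 11 = 176 ≡ 1 (mod 25) ✓

16⁻¹ ≡ 11 (mod 25)


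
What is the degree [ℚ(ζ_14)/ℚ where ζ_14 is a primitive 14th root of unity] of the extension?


[ℚ(ζ_n):ℚ] = deg Φ_n(x) = φ(n). Here φ(14) = 6

[ℚ(ζ_14)/ℚ where ζ_14 is a primitive 14th root of unity] = 6


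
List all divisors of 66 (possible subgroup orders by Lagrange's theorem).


Lagrange's theorem: |H| divides |G|
|G| = 66
Divisors of 66: 1, 2, 3, 6, 11, 22, 33, 66

Possible subgroup orders: {1, 2, 3, 6, 11, 22, 33, 66}


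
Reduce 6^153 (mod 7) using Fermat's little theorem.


Fermat's little theorem: if p is prime and gcd(a,p)=1, then a^(p-1) ≡ 1 (mod p)
p = 7 is prime, gcd(6,7) = 1
Reduce exponent: 153 mod 6 = 3
So 6^153 ≡ 6^3 (mod 7)
6^3 mod 7 = 6

6^153 ≡ 6 (mod 7)


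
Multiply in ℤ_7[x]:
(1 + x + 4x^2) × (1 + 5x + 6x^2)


Expand and collect like terms; reduce coefficients mod 7:
x^0: 1·1 = 1 ≡ 1 (mod 7)
x^1: 1·5 + 1·1 = 6 ≡ 6 (mod 7)
x^2: 1·6 + 1·5 + 4·1 = 15 ≡ 1 (mod 7)
x^3: 1·6 + 4·5 = 26 ≡ 5 (mod 7)
x^4: 4·6 = 24 ≡ 3 (mod 7)
Result: 1 + 6x + x^2 + 5x^3 + 3x^4

f · g = 1 + 6x + x^2 + 5x^3 + 3x^4


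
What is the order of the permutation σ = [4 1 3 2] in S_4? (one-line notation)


Cycle decomposition: (1 4 2)
Cycle lengths: 3
Order = lcm(3) = 3

ord(σ) = 3


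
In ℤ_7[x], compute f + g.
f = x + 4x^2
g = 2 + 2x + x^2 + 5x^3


Add coefficients mod 7:
x^0: 0 + 2 = 2 (mod 7)
x^1: 1 + 2 = 3 (mod 7)
x^2: 4 + 1 = 5 (mod 7)
x^3: 0 + 5 = 5 (mod 7)
Result: 2 + 3x + 5x^2 + 5x^3

f + g = 2 + 3x + 5x^2 + 5x^3


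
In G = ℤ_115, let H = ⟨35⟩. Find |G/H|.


|⟨35⟩| = n / gcd(35, 115) = 115 / 5 = 23
H is normal (ℤ_115 is abelian).
|G/H| = |G| / |H| = 115 / 23 = 5

|G/H| = 5


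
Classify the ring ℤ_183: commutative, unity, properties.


ℤ_183 is a commutative ring with unity 1; 183 = 3×61 is composite, so 3·61 ≡ 0 gives zero divisors (not an integral domain)
Commutative: Yes
Integral domain: No
Has unity: Yes

ℤ_183: Commutative=Yes, Unity=Yes


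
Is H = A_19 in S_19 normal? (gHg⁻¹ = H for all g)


H = A_19 in S_19
A_19 has index 2 in S_19, and every subgroup of index 2 is normal

Yes, normal subgroup


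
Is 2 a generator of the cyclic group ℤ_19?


g generates ℤ_n iff gcd(g, n) = 1
gcd(2, 19) = 1
Since gcd = 1, 2 is a generator.

Yes, 2 generates ℤ_19


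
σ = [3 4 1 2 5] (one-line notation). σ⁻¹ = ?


To find σ⁻¹, swap domain and range:
σ(1) = 3 → σ⁻¹(3) = 1
σ(2) = 4 → σ⁻¹(4) = 2
σ(3) = 1 → σ⁻¹(1) = 3
σ(4) = 2 → σ⁻¹(2) = 4
σ(5) = 5 → σ⁻¹(5) = 5

σ⁻¹ = [3 4 1 2 5]


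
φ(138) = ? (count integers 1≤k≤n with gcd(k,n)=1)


Factor n: 138 = 2 × 3 × 23
φ(n) = n · ∏(1 - 1/p) over distinct primes p | n
φ(138) = 138 · (1 - 1/2) · (1 - 1/3) · (1 - 1/23) = 44

φ(138) = 44


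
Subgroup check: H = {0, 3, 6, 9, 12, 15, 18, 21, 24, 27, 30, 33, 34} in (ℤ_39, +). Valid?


Subgroup test for H = {0, 3, 6, 9, 12, 15, 18, 21, 24, 27, 30, 33, 34} in (ℤ_39, +):
(1) 0 ∈ H? Yes
(2) Closure: for all a,b ∈ H, (a+b) mod 39 ∈ H? No  [counterexample: 3 + 33 = 36 ∉ H]
(3) Inverses: for all a ∈ H, -a mod 39 ∈ H? No

No, H is not a subgroup of ℤ_39


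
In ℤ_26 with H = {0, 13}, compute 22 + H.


22 + H = {22 + h (mod 26) : h ∈ H}
22+0=22, 22+13=9
22 + H = {9, 22} = 9 + H

22 + H = {9, 22}


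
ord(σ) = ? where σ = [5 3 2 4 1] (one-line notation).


Cycle decomposition: (1 5) (2 3)
Cycle lengths: 2, 2
Order = lcm(2, 2) = 2

ord(σ) = 2


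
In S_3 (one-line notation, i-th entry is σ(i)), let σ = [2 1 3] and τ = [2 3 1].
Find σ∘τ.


σ∘τ: apply τ first, then σ
1 →τ 2 →σ 1
2 →τ 3 →σ 3
3 →τ 1 →σ 2

σ∘τ = [1 3 2]


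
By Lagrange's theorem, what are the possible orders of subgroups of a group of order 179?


Lagrange's theorem: |H| divides |G|
|G| = 179
Divisors of 179: 1, 179

Possible subgroup orders: {1, 179}


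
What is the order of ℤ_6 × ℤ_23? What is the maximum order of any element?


|ℤ_6 × ℤ_23| = 6 × 23 = 138
Max element order = lcm(6,23) = 138
Cyclic? Yes (gcd=1)

|ℤ_6×ℤ_23| = 138, max element order = 138


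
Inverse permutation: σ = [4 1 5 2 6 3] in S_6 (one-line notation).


To find σ⁻¹, swap domain and range:
σ(1) = 4 → σ⁻¹(4) = 1
σ(2) = 1 → σ⁻¹(1) = 2
σ(3) = 5 → σ⁻¹(5) = 3
σ(4) = 2 → σ⁻¹(2) = 4
σ(5) = 6 → σ⁻¹(6) = 5
σ(6) = 3 → σ⁻¹(3) = 6

σ⁻¹ = [2 4 6 1 3 5]


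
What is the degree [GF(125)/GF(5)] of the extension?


GF(125) = GF(5^3), so the extension degree is 3

[GF(125)/GF(5)] = 3


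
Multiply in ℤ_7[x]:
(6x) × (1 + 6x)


Expand and collect like terms; reduce coefficients mod 7:
x^0: 0·1 = 0 ≡ 0 (mod 7)
x^1: 0·6 + 6·1 = 6 ≡ 6 (mod 7)
x^2: 6·6 = 36 ≡ 1 (mod 7)
Result: 6x + x^2

f · g = 6x + x^2


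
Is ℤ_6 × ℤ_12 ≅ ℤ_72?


Comparing ℤ_6 × ℤ_12 and ℤ_72:
gcd(6,12) = 6 ≠ 1. Max element order in ℤ_6×ℤ_12 is lcm(6,12) = 12 < 72, so it has no element of order 72

No, ℤ_6 × ℤ_12 ≇ ℤ_72


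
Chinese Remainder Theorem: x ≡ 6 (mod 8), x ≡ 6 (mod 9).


m₁ = 8, m₂ = 9, gcd = 1, so CRT applies. M = m₁·m₂ = 72
Let M₁ = M/m₁ = 9, M₂ = M/m₂ = 8
Find y₁ ≡ M₁⁻¹ (mod m₁): 9⁻¹ ≡ 1 (mod 8)
Find y₂ ≡ M₂⁻¹ (mod m₂): 8⁻¹ ≡ 8 (mod 9)
x = a₁·M₁·y₁ + a₂·M₂·y₂ = 6·9·1 + 6·8·8 = 438
Reduce mod 72: x ≡ 6
Check: 6 mod 8 = 6 ✓, 6 mod 9 = 6 ✓

x ≡ 6 (mod 72)


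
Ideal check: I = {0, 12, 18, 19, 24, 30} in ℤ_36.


Check ideal conditions for I = {0, 12, 18, 19, 24, 30} in ℤ_36:
(1) I is an additive subgroup? No
(2) For r ∈ ℤ_36 and a ∈ I: r·a ∈ I? No  [counterexample: r=2, a=19, r·a mod 36 = 2 ∉ I]

No, I is not an ideal of ℤ_36


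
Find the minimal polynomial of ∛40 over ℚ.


∛40 satisfies x³ - 40 = 0, irreducible over ℚ (no rational root; 40 is not a perfect cube)

Minimal polynomial: x³ - 40


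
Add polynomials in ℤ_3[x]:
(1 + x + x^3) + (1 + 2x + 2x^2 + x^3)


Add coefficients mod 3:
x^0: 1 + 1 = 2 (mod 3)
x^1: 1 + 2 = 0 (mod 3)
x^2: 0 + 2 = 2 (mod 3)
x^3: 1 + 1 = 2 (mod 3)
Result: 2 + 2x^2 + 2x^3

f + g = 2 + 2x^2 + 2x^3


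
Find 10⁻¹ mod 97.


Use the extended Euclidean algorithm to write 1 = 10·s + 97·t; then s mod 97 is the inverse.
Euclidean algorithm:
  10 = 0·97 + 10
  97 = 9·10 + 7
  10 = 1·7 + 3
  7 = 2·3 + 1
  3 = 3·1 + 0
gcd(10,97) = 1
Back-substitution gives: 10·(-29) + 97·(3) = 1
So 10⁻¹ ≡ -29 ≡ 68 (mod 97)
Check: 10 × 68 = 680 ≡ 1 (mod 97) ✓

10⁻¹ ≡ 68 (mod 97)


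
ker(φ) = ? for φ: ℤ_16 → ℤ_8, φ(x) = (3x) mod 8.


Kernel = preimage of identity
ker(φ) = {x ∈ ℤ_16 : 3x ≡ 0 (mod 8)}. Since 8 | 16, φ is well-defined. The kernel is the cyclic subgroup ⟨8⟩ of ℤ_16 (order 2), i.e. {0, 8}

ker(φ) = {0, 8}


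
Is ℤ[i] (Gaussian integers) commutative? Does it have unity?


ℤ[i] is a commutative integral domain with unity 1 (in fact a Euclidean domain)
Commutative: Yes
Integral domain: Yes
Has unity: Yes

ℤ[i] (Gaussian integers): Commutative=Yes, Unity=Yes


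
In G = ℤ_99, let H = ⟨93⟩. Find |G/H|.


|⟨93⟩| = n / gcd(93, 99) = 99 / 3 = 33
H is normal (ℤ_99 is abelian).
|G/H| = |G| / |H| = 99 / 33 = 3

|G/H| = 3


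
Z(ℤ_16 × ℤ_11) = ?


Z(G) = {g ∈ G | gx = xg for all x ∈ G}
Direct product of abelian groups is abelian, so Z(G) = G

Z(ℤ_16 × ℤ_11) = ℤ_16 × ℤ_11


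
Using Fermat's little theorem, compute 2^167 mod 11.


Fermat's little theorem: if p is prime and gcd(a,p)=1, then a^(p-1) ≡ 1 (mod p)
p = 11 is prime, gcd(2,11) = 1
Reduce exponent: 167 mod 10 = 7
So 2^167 ≡ 2^7 (mod 11)
2^7 mod 11 = 7

2^167 ≡ 7 (mod 11)


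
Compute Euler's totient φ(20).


φ(n) = count of k ∈ {1,...,n} with gcd(k,n)=1
Coprimes to 20: {1, 3, 7, 9, 11, 13, 17, 19}
Count: 8

φ(20) = 8


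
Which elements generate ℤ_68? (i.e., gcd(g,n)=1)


g generates ℤ_n iff gcd(g,n) = 1
Prime factors of 68: 2, 17
Generators are g ∈ {1,...,67} not divisible by any of these primes.
Generators: {1, 3, 5, 7, 9, 11, 13, 15, 19, 21, 23, 25, 27, 29, 31, 33, 35, 37, 39, 41, 43, 45, 47, 49, 53, 55, 57, 59, 61, 63, 65, 67}
Number of generators = φ(68) = 32

Generators of ℤ_68 = {1, 3, 5, 7, 9, 11, 13, 15, 19, 21, 23, 25, 27, 29, 31, 33, 35, 37, 39, 41, 43, 45, 47, 49, 53, 55, 57, 59, 61, 63, 65, 67}


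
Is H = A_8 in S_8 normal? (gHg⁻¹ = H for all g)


H = A_8 in S_8
A_8 has index 2 in S_8, and every subgroup of index 2 is normal

Yes, normal subgroup


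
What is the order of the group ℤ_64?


ℤ_n has n elements.

|ℤ_64| = 64


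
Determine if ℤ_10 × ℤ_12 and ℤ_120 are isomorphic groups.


Comparing ℤ_10 × ℤ_12 and ℤ_120:
gcd(10,12) = 2 ≠ 1. Max element order in ℤ_10×ℤ_12 is lcm(10,12) = 60 < 120, so it has no element of order 120

No, ℤ_10 × ℤ_12 ≇ ℤ_120


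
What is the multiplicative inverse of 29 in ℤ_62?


Use the extended Euclidean algorithm to write 1 = 29·s + 62·t; then s mod 62 is the inverse.
Euclidean algorithm:
  29 = 0·62 + 29
  62 = 2·29 + 4
  29 = 7·4 + 1
  4 = 4·1 + 0
gcd(29,62) = 1
Back-substitution gives: 29·(15) + 62·(-7) = 1
So 29⁻¹ ≡ 15 ≡ 15 (mod 62)
Check: 29 × 15 = 435 ≡ 1 (mod 62) ✓

29⁻¹ ≡ 15 (mod 62)


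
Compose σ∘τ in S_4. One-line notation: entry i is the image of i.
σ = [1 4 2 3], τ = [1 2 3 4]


σ∘τ: apply τ first, then σ
1 →τ 1 →σ 1
2 →τ 2 →σ 4
3 →τ 3 →σ 2
4 →τ 4 →σ 3

σ∘τ = [1 4 2 3]


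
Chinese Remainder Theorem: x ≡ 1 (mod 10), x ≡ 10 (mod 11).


m₁ = 10, m₂ = 11, gcd = 1, so CRT applies. M = m₁·m₂ = 110
Let M₁ = M/m₁ = 11, M₂ = M/m₂ = 10
Find y₁ ≡ M₁⁻¹ (mod m₁): 11⁻¹ ≡ 1 (mod 10)
Find y₂ ≡ M₂⁻¹ (mod m₂): 10⁻¹ ≡ 10 (mod 11)
x = a₁·M₁·y₁ + a₂·M₂·y₂ = 1·11·1 + 10·10·10 = 1011
Reduce mod 110: x ≡ 21
Check: 21 mod 10 = 1 ✓, 21 mod 11 = 10 ✓

x ≡ 21 (mod 110)


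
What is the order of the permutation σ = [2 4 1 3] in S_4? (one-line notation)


Cycle decomposition: (1 2 4 3)
Cycle lengths: 4
Order = lcm(4) = 4

ord(σ) = 4


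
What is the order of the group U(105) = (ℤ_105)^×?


U(n) is the group of units mod n; |U(n)| = φ(n)
|U(105)| = φ(105) = 48

|U(105) = (ℤ_105)^×| = 48


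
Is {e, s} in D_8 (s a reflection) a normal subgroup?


H = {e, s} in D_8 (s a reflection)
r·s·r⁻¹ = sr⁻² ≠ s for n ≥ 3, so {e, s} is not closed under conjugation

No, not a normal subgroup


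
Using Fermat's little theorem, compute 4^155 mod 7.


Fermat's little theorem: if p is prime and gcd(a,p)=1, then a^(p-1) ≡ 1 (mod p)
p = 7 is prime, gcd(4,7) = 1
Reduce exponent: 155 mod 6 = 5
So 4^155 ≡ 4^5 (mod 7)
4^5 mod 7 = 2

4^155 ≡ 2 (mod 7)


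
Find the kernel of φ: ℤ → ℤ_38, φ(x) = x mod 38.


Kernel = preimage of identity
ker(φ) = {x ∈ ℤ : x ≡ 0 (mod 38)} = 38ℤ = {0, ±38, ±76, ...}

ker(φ) = 38ℤ


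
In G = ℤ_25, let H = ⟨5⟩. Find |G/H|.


|⟨5⟩| = n / gcd(5, 25) = 25 / 5 = 5
H is normal (ℤ_25 is abelian).
|G/H| = |G| / |H| = 25 / 5 = 5

|G/H| = 5


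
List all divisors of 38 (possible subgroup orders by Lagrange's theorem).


Lagrange's theorem: |H| divides |G|
|G| = 38
Divisors of 38: 1, 2, 19, 38

Possible subgroup orders: {1, 2, 19, 38}


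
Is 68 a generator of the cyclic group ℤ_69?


g generates ℤ_n iff gcd(g, n) = 1
gcd(68, 69) = 1
Since gcd = 1, 68 is a generator.

Yes, 68 generates ℤ_69


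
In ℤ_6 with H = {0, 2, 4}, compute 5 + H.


5 + H = {5 + h (mod 6) : h ∈ H}
5+0=5, 5+2=1, 5+4=3
5 + H = {1, 3, 5} = 1 + H

5 + H = {1, 3, 5}


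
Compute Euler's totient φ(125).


Factor n: 125 = 5^3
φ(n) = n · ∏(1 - 1/p) over distinct primes p | n
φ(125) = 125 · (1 - 1/5) = 100

φ(125) = 100


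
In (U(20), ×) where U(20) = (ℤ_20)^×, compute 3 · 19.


Operation: multiplication mod 20
3 · 19 = (a × b) mod 20 with a = 3, b = 19

3 · 19 = 17


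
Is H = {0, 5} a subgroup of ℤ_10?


Subgroup test for H = {0, 5} in (ℤ_10, +):
(1) 0 ∈ H? Yes
(2) Closure: for all a,b ∈ H, (a+b) mod 10 ∈ H? Yes
(3) Inverses: for all a ∈ H, -a mod 10 ∈ H? Yes

Yes, H is a subgroup of ℤ_10


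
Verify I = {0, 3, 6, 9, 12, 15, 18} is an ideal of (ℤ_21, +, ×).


Check ideal conditions for I = {0, 3, 6, 9, 12, 15, 18} in ℤ_21:
(1) I is an additive subgroup? Yes
(2) For r ∈ ℤ_21 and a ∈ I: r·a ∈ I? Yes

Yes, I is an ideal of ℤ_21


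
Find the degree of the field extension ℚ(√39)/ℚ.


√39 has minimal polynomial x² - 39 (irreducible over ℚ since 39 is squarefree)

[ℚ(√39)/ℚ] = 2


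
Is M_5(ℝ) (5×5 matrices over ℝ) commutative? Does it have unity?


Matrix multiplication is non-commutative for n ≥ 2; the identity matrix I is the unity; singular matrices give zero divisors, so not an integral domain
Commutative: No
Integral domain: No
Has unity: Yes

M_5(ℝ) (5×5 matrices over ℝ): Commutative=No, Unity=Yes


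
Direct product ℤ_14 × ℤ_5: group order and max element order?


|ℤ_14 × ℤ_5| = 14 × 5 = 70
Max element order = lcm(14,5) = 70
Cyclic? Yes (gcd=1)

|ℤ_14×ℤ_5| = 70, max element order = 70


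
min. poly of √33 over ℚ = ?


√33 satisfies x² - 33 = 0, irreducible over ℚ since 33 is squarefree

Minimal polynomial: x² - 33


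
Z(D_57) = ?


Z(G) = {g ∈ G | gx = xg for all x ∈ G}
For odd n, Z(D_n) = {e}: no nontrivial rotation commutes with all reflections

Z(D_57) = {e}


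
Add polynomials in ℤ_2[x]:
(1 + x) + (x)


Add coefficients mod 2:
x^0: 1 + 0 = 1 (mod 2)
x^1: 1 + 1 = 0 (mod 2)
Result: 1

f + g = 1


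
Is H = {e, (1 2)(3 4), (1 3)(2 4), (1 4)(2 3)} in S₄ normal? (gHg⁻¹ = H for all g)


H = {e, (1 2)(3 4), (1 3)(2 4), (1 4)(2 3)} in S₄
This is the Klein four-group V₄; it is normal in S₄ (it is a union of conjugacy classes)

Yes, normal subgroup


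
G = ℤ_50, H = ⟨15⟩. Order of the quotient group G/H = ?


|⟨15⟩| = n / gcd(15, 50) = 50 / 5 = 10
H is normal (ℤ_50 is abelian).
|G/H| = |G| / |H| = 50 / 10 = 5

|G/H| = 5


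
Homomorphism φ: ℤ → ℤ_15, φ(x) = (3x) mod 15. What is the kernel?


Kernel = preimage of identity
ker(φ) = {x ∈ ℤ : 3x ≡ 0 (mod 15)}. gcd(3,15) = 3, so 3x ≡ 0 (mod 15) ⟺ x ≡ 0 (mod 15/3 = 5). Hence ker(φ) = 5ℤ

ker(φ) = 5ℤ


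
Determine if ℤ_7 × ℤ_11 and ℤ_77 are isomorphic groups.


Comparing ℤ_7 × ℤ_11 and ℤ_77:
gcd(7,11) = 1, so ℤ_7 × ℤ_11 ≅ ℤ_77 (CRT)

Yes, ℤ_7 × ℤ_11 ≅ ℤ_77


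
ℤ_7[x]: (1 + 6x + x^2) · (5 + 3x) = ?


Expand and collect like terms; reduce coefficients mod 7:
x^0: 1·5 = 5 ≡ 5 (mod 7)
x^1: 1·3 + 6·5 = 33 ≡ 5 (mod 7)
x^2: 6·3 + 1·5 = 23 ≡ 2 (mod 7)
x^3: 1·3 = 3 ≡ 3 (mod 7)
Result: 5 + 5x + 2x^2 + 3x^3

f · g = 5 + 5x + 2x^2 + 3x^3


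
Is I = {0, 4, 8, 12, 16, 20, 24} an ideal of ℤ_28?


Check ideal conditions for I = {0, 4, 8, 12, 16, 20, 24} in ℤ_28:
(1) I is an additive subgroup? Yes
(2) For r ∈ ℤ_28 and a ∈ I: r·a ∈ I? Yes

Yes, I is an ideal of ℤ_28


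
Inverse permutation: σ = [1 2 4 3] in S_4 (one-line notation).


To find σ⁻¹, swap domain and range:
σ(1) = 1 → σ⁻¹(1) = 1
σ(2) = 2 → σ⁻¹(2) = 2
σ(3) = 4 → σ⁻¹(4) = 3
σ(4) = 3 → σ⁻¹(3) = 4

σ⁻¹ = [1 2 4 3]


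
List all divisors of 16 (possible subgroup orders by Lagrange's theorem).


Lagrange's theorem: |H| divides |G|
|G| = 16
Divisors of 16: 1, 2, 4, 8, 16

Possible subgroup orders: {1, 2, 4, 8, 16}


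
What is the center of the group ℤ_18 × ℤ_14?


Z(G) = {g ∈ G | gx = xg for all x ∈ G}
Direct product of abelian groups is abelian, so Z(G) = G

Z(ℤ_18 × ℤ_14) = ℤ_18 × ℤ_14


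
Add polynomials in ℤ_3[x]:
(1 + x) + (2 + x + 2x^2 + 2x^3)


Add coefficients mod 3:
x^0: 1 + 2 = 0 (mod 3)
x^1: 1 + 1 = 2 (mod 3)
x^2: 0 + 2 = 2 (mod 3)
x^3: 0 + 2 = 2 (mod 3)
Result: 2x + 2x^2 + 2x^3

f + g = 2x + 2x^2 + 2x^3


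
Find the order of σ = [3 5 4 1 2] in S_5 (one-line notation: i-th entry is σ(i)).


Cycle decomposition: (1 3 4) (2 5)
Cycle lengths: 3, 2
Order = lcm(3, 2) = 6

ord(σ) = 6


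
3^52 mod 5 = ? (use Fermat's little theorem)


Fermat's little theorem: if p is prime and gcd(a,p)=1, then a^(p-1) ≡ 1 (mod p)
p = 5 is prime, gcd(3,5) = 1
Reduce exponent: 52 mod 4 = 0
So 3^52 ≡ 3^0 (mod 5)
3^0 = 1

3^52 ≡ 1 (mod 5)


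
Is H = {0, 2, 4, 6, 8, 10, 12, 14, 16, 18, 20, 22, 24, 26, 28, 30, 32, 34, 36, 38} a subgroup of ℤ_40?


Subgroup test for H = {0, 2, 4, 6, 8, 10, 12, 14, 16, 18, 20, 22, 24, 26, 28, 30, 32, 34, 36, 38} in (ℤ_40, +):
(1) 0 ∈ H? Yes
(2) Closure: for all a,b ∈ H, (a+b) mod 40 ∈ H? Yes
(3) Inverses: for all a ∈ H, -a mod 40 ∈ H? Yes

Yes, H is a subgroup of ℤ_40


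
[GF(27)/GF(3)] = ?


GF(27) = GF(3^3), so the extension degree is 3

[GF(27)/GF(3)] = 3


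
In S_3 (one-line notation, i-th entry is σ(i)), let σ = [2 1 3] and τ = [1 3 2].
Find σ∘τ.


σ∘τ: apply τ first, then σ
1 →τ 1 →σ 2
2 →τ 3 →σ 3
3 →τ 2 →σ 1

σ∘τ = [2 3 1]


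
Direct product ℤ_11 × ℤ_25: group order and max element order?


|ℤ_11 × ℤ_25| = 11 × 25 = 275
Max element order = lcm(11,25) = 275
Cyclic? Yes (gcd=1)

|ℤ_11×ℤ_25| = 275, max element order = 275


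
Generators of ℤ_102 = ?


g generates ℤ_n iff gcd(g,n) = 1
Prime factors of 102: 2, 3, 17
Generators are g ∈ {1,...,101} not divisible by any of these primes.
Generators: {1, 5, 7, 11, 13, 19, 23, 25, 29, 31, 35, 37, 41, 43, 47, 49, 53, 55, 59, 61, 65, 67, 71, 73, 77, 79, 83, 89, 91, 95, 97, 101}
Number of generators = φ(102) = 32

Generators of ℤ_102 = {1, 5, 7, 11, 13, 19, 23, 25, 29, 31, 35, 37, 41, 43, 47, 49, 53, 55, 59, 61, 65, 67, 71, 73, 77, 79, 83, 89, 91, 95, 97, 101}


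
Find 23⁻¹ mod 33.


Use the extended Euclidean algorithm to write 1 = 23·s + 33·t; then s mod 33 is the inverse.
Euclidean algorithm:
  23 = 0·33 + 23
  33 = 1·23 + 10
  23 = 2·10 + 3
  10 = 3·3 + 1
  3 = 3·1 + 0
gcd(23,33) = 1
Back-substitution gives: 23·(-10) + 33·(7) = 1
So 23⁻¹ ≡ -10 ≡ 23 (mod 33)
Check: 23 × 23 = 529 ≡ 1 (mod 33) ✓

23⁻¹ ≡ 23 (mod 33)


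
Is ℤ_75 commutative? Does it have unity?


ℤ_75 is a commutative ring with unity 1; 75 = 3×25 is composite, so 3·25 ≡ 0 gives zero divisors (not an integral domain)
Commutative: Yes
Integral domain: No
Has unity: Yes

ℤ_75: Commutative=Yes, Unity=Yes


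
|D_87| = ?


|D_n| = 2n (n rotations and n reflections)
|D_87| = 2×87 = 174

|D_87| = 174


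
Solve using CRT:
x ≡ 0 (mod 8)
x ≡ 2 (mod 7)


m₁ = 8, m₂ = 7, gcd = 1, so CRT applies. M = m₁·m₂ = 56
Let M₁ = M/m₁ = 7, M₂ = M/m₂ = 8
Find y₁ ≡ M₁⁻¹ (mod m₁): 7⁻¹ ≡ 7 (mod 8)
Find y₂ ≡ M₂⁻¹ (mod m₂): 8⁻¹ ≡ 1 (mod 7)
x = a₁·M₁·y₁ + a₂·M₂·y₂ = 0·7·7 + 2·8·1 = 16
Reduce mod 56: x ≡ 16
Check: 16 mod 8 = 0 ✓, 16 mod 7 = 2 ✓

x ≡ 16 (mod 56)


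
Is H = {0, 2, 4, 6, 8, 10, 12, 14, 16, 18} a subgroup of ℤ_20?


Subgroup test for H = {0, 2, 4, 6, 8, 10, 12, 14, 16, 18} in (ℤ_20, +):
(1) 0 ∈ H? Yes
(2) Closure: for all a,b ∈ H, (a+b) mod 20 ∈ H? Yes
(3) Inverses: for all a ∈ H, -a mod 20 ∈ H? Yes

Yes, H is a subgroup of ℤ_20


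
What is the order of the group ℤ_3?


ℤ_n has n elements.

|ℤ_3| = 3


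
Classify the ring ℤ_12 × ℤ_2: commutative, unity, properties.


Direct product ring; commutative with unity (1,1); but (1,0)·(0,1) = (0,0) gives zero divisors, so not an integral domain
Commutative: Yes
Integral domain: No
Has unity: Yes

ℤ_12 × ℤ_2: Commutative=Yes, Unity=Yes


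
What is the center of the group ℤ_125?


Z(G) = {g ∈ G | gx = xg for all x ∈ G}
ℤ_125 is abelian, so Z(G) = G

Z(ℤ_125) = ℤ_125


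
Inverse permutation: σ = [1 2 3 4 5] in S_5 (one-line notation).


To find σ⁻¹, swap domain and range:
σ(1) = 1 → σ⁻¹(1) = 1
σ(2) = 2 → σ⁻¹(2) = 2
σ(3) = 3 → σ⁻¹(3) = 3
σ(4) = 4 → σ⁻¹(4) = 4
σ(5) = 5 → σ⁻¹(5) = 5

σ⁻¹ = [1 2 3 4 5]


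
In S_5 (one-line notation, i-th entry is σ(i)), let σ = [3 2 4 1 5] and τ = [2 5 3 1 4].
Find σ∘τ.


σ∘τ: apply τ first, then σ
1 →τ 2 →σ 2
2 →τ 5 →σ 5
3 →τ 3 →σ 4
4 →τ 1 →σ 3
5 →τ 4 →σ 1

σ∘τ = [2 5 4 3 1]


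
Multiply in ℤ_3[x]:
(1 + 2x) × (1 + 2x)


Expand and collect like terms; reduce coefficients mod 3:
x^0: 1·1 = 1 ≡ 1 (mod 3)
x^1: 1·2 + 2·1 = 4 ≡ 1 (mod 3)
x^2: 2·2 = 4 ≡ 1 (mod 3)
Result: 1 + x + x^2

f · g = 1 + x + x^2


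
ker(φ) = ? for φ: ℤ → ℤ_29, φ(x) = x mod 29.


Kernel = preimage of identity
ker(φ) = {x ∈ ℤ : x ≡ 0 (mod 29)} = 29ℤ = {0, ±29, ±58, ...}

ker(φ) = 29ℤ


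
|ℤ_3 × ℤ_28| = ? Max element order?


|ℤ_3 × ℤ_28| = 3 × 28 = 84
Max element order = lcm(3,28) = 84
Cyclic? Yes (gcd=1)

|ℤ_3×ℤ_28| = 84, max element order = 84


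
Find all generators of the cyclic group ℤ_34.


g generates ℤ_n iff gcd(g,n) = 1
Prime factors of 34: 2, 17
Generators are g ∈ {1,...,33} not divisible by any of these primes.
Generators: {1, 3, 5, 7, 9, 11, 13, 15, 19, 21, 23, 25, 27, 29, 31, 33}
Number of generators = φ(34) = 16

Generators of ℤ_34 = {1, 3, 5, 7, 9, 11, 13, 15, 19, 21, 23, 25, 27, 29, 31, 33}


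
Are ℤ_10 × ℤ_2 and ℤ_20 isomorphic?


Comparing ℤ_10 × ℤ_2 and ℤ_20:
gcd(10,2) = 2 ≠ 1. Max element order in ℤ_10×ℤ_2 is lcm(10,2) = 10 < 20, so it has no element of order 20

No, ℤ_10 × ℤ_2 ≇ ℤ_20


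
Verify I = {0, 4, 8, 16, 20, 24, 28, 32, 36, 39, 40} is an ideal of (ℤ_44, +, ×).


Check ideal conditions for I = {0, 4, 8, 16, 20, 24, 28, 32, 36, 39, 40} in ℤ_44:
(1) I is an additive subgroup? No
(2) For r ∈ ℤ_44 and a ∈ I: r·a ∈ I? No  [counterexample: r=2, a=28, r·a mod 44 = 12 ∉ I]

No, I is not an ideal of ℤ_44


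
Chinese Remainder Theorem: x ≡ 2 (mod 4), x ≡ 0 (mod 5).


m₁ = 4, m₂ = 5, gcd = 1, so CRT applies. M = m₁·m₂ = 20
Let M₁ = M/m₁ = 5, M₂ = M/m₂ = 4
Find y₁ ≡ M₁⁻¹ (mod m₁): 5⁻¹ ≡ 1 (mod 4)
Find y₂ ≡ M₂⁻¹ (mod m₂): 4⁻¹ ≡ 4 (mod 5)
x = a₁·M₁·y₁ + a₂·M₂·y₂ = 2·5·1 + 0·4·4 = 10
Reduce mod 20: x ≡ 10
Check: 10 mod 4 = 2 ✓, 10 mod 5 = 0 ✓

x ≡ 10 (mod 20)


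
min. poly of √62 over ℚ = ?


√62 satisfies x² - 62 = 0, irreducible over ℚ since 62 is squarefree

Minimal polynomial: x² - 62


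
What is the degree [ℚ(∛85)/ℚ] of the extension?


∛85 has minimal polynomial x³ - 85 (irreducible over ℚ since 85 is not a perfect cube)

[ℚ(∛85)/ℚ] = 3


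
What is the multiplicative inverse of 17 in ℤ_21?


Use the extended Euclidean algorithm to write 1 = 17·s + 21·t; then s mod 21 is the inverse.
Euclidean algorithm:
  17 = 0·21 + 17
  21 = 1·17 + 4
  17 = 4·4 + 1
  4 = 4·1 + 0
gcd(17,21) = 1
Back-substitution gives: 17·(5) + 21·(-4) = 1
So 17⁻¹ ≡ 5 ≡ 5 (mod 21)
Check: 17 × 5 = 85 ≡ 1 (mod 21) ✓

17⁻¹ ≡ 5 (mod 21)


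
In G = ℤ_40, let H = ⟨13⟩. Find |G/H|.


|⟨13⟩| = n / gcd(13, 40) = 40 / 1 = 40
H is normal (ℤ_40 is abelian).
|G/H| = |G| / |H| = 40 / 40 = 1

|G/H| = 1


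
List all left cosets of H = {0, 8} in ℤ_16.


H = {0, 8}, |H| = 2
Number of cosets = |G|/|H| = 16/2 = 8
0 + H = {0, 8}
1 + H = {1, 9}
2 + H = {2, 10}
3 + H = {3, 11}
4 + H = {4, 12}
5 + H = {5, 13}
6 + H = {6, 14}
7 + H = {7, 15}

Cosets: 0+H={0,8}; 1+H={1,9}; 2+H={2,10}; 3+H={3,11}; 4+H={4,12}; 5+H={5,13}; 6+H={6,14}; 7+H={7,15}


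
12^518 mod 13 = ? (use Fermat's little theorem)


Fermat's little theorem: if p is prime and gcd(a,p)=1, then a^(p-1) ≡ 1 (mod p)
p = 13 is prime, gcd(12,13) = 1
Reduce exponent: 518 mod 12 = 2
So 12^518 ≡ 12^2 (mod 13)
12^2 mod 13 = 1

12^518 ≡ 1 (mod 13)


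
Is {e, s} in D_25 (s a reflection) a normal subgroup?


H = {e, s} in D_25 (s a reflection)
r·s·r⁻¹ = sr⁻² ≠ s for n ≥ 3, so {e, s} is not closed under conjugation

No, not a normal subgroup


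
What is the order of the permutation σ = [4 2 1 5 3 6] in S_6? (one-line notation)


Cycle decomposition: (1 4 5 3)
Cycle lengths: 4
Order = lcm(4) = 4

ord(σ) = 4


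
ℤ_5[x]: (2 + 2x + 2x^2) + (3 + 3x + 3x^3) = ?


Add coefficients mod 5:
x^0: 2 + 3 = 0 (mod 5)
x^1: 2 + 3 = 0 (mod 5)
x^2: 2 + 0 = 2 (mod 5)
x^3: 0 + 3 = 3 (mod 5)
Result: 2x^2 + 3x^3

f + g = 2x^2 + 3x^3


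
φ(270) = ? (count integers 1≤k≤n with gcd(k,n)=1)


Factor n: 270 = 2 × 3^3 × 5
φ(n) = n · ∏(1 - 1/p) over distinct primes p | n
φ(270) = 270 · (1 - 1/2) · (1 - 1/3) · (1 - 1/5) = 72

φ(270) = 72


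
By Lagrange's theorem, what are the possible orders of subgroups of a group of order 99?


Lagrange's theorem: |H| divides |G|
|G| = 99
Divisors of 99: 1, 3, 9, 11, 33, 99

Possible subgroup orders: {1, 3, 9, 11, 33, 99}


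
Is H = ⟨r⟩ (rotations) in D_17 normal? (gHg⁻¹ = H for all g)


H = ⟨r⟩ (rotations) in D_17
The rotation subgroup ⟨r⟩ has index 2 in D_17, so it is normal

Yes, normal subgroup


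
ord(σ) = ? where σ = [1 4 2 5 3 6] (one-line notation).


Cycle decomposition: (2 4 5 3)
Cycle lengths: 4
Order = lcm(4) = 4

ord(σ) = 4


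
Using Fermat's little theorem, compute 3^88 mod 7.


Fermat's little theorem: if p is prime and gcd(a,p)=1, then a^(p-1) ≡ 1 (mod p)
p = 7 is prime, gcd(3,7) = 1
Reduce exponent: 88 mod 6 = 4
So 3^88 ≡ 3^4 (mod 7)
3^4 mod 7 = 4

3^88 ≡ 4 (mod 7)


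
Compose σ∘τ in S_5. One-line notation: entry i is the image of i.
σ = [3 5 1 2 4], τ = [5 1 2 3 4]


σ∘τ: apply τ first, then σ
1 →τ 5 →σ 4
2 →τ 1 →σ 3
3 →τ 2 →σ 5
4 →τ 3 →σ 1
5 →τ 4 →σ 2

σ∘τ = [4 3 5 1 2]


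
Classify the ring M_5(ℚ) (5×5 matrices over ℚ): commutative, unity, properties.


Matrix multiplication is non-commutative for n ≥ 2; the identity matrix I is the unity; singular matrices give zero divisors, so not an integral domain
Commutative: No
Integral domain: No
Has unity: Yes

M_5(ℚ) (5×5 matrices over ℚ): Commutative=No, Unity=Yes


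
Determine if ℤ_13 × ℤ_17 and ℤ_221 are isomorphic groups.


Comparing ℤ_13 × ℤ_17 and ℤ_221:
gcd(13,17) = 1, so ℤ_13 × ℤ_17 ≅ ℤ_221 (CRT)

Yes, ℤ_13 × ℤ_17 ≅ ℤ_221


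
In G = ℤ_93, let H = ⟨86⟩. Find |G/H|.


|⟨86⟩| = n / gcd(86, 93) = 93 / 1 = 93
H is normal (ℤ_93 is abelian).
|G/H| = |G| / |H| = 93 / 93 = 1

|G/H| = 1


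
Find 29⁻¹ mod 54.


Use the extended Euclidean algorithm to write 1 = 29·s + 54·t; then s mod 54 is the inverse.
Euclidean algorithm:
  29 = 0·54 + 29
  54 = 1·29 + 25
  29 = 1·25 + 4
  25 = 6·4 + 1
  4 = 4·1 + 0
gcd(29,54) = 1
Back-substitution gives: 29·(-13) + 54·(7) = 1
So 29⁻¹ ≡ -13 ≡ 41 (mod 54)
Check: 29 × 41 = 1189 ≡ 1 (mod 54) ✓

29⁻¹ ≡ 41 (mod 54)


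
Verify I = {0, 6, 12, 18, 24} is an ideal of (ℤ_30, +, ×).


Check ideal conditions for I = {0, 6, 12, 18, 24} in ℤ_30:
(1) I is an additive subgroup? Yes
(2) For r ∈ ℤ_30 and a ∈ I: r·a ∈ I? Yes

Yes, I is an ideal of ℤ_30


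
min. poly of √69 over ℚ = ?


√69 satisfies x² - 69 = 0, irreducible over ℚ since 69 is squarefree

Minimal polynomial: x² - 69


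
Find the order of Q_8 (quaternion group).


Q_8 = {±1, ±i, ±j, ±k}
|Q_8| = 8

|Q_8 (quaternion group)| = 8


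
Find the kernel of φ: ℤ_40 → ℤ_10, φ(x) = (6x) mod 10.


Kernel = preimage of identity
ker(φ) = {x ∈ ℤ_40 : 6x ≡ 0 (mod 10)}. Since 10 | 40, φ is well-defined. The kernel is the cyclic subgroup ⟨5⟩ of ℤ_40 (order 8), i.e. {0, 5, 10, 15, 20, 25, 30, 35}

ker(φ) = {0, 5, 10, 15, 20, 25, 30, 35}


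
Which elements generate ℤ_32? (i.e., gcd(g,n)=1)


g generates ℤ_n iff gcd(g,n) = 1
Prime factors of 32: 2
Generators are g ∈ {1,...,31} not divisible by any of these primes.
Generators: {1, 3, 5, 7, 9, 11, 13, 15, 17, 19, 21, 23, 25, 27, 29, 31}
Number of generators = φ(32) = 16

Generators of ℤ_32 = {1, 3, 5, 7, 9, 11, 13, 15, 17, 19, 21, 23, 25, 27, 29, 31}


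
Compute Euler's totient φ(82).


Factor n: 82 = 2 × 41
φ(n) = n · ∏(1 - 1/p) over distinct primes p | n
φ(82) = 82 · (1 - 1/2) · (1 - 1/41) = 40

φ(82) = 40


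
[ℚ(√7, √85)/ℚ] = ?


[ℚ(√7,√85):ℚ] = [ℚ(√7,√85):ℚ(√7)]·[ℚ(√7):ℚ] = 2·2 = 4

[ℚ(√7, √85)/ℚ] = 4


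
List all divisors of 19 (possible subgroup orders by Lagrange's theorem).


Lagrange's theorem: |H| divides |G|
|G| = 19
Divisors of 19: 1, 19

Possible subgroup orders: {1, 19}


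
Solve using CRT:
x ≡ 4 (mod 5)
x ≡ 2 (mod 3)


m₁ = 5, m₂ = 3, gcd = 1, so CRT applies. M = m₁·m₂ = 15
Let M₁ = M/m₁ = 3, M₂ = M/m₂ = 5
Find y₁ ≡ M₁⁻¹ (mod m₁): 3⁻¹ ≡ 2 (mod 5)
Find y₂ ≡ M₂⁻¹ (mod m₂): 5⁻¹ ≡ 2 (mod 3)
x = a₁·M₁·y₁ + a₂·M₂·y₂ = 4·3·2 + 2·5·2 = 44
Reduce mod 15: x ≡ 14
Check: 14 mod 5 = 4 ✓, 14 mod 3 = 2 ✓

x ≡ 14 (mod 15)


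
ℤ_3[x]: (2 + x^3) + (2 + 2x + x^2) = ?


Add coefficients mod 3:
x^0: 2 + 2 = 1 (mod 3)
x^1: 0 + 2 = 2 (mod 3)
x^2: 0 + 1 = 1 (mod 3)
x^3: 1 + 0 = 1 (mod 3)
Result: 1 + 2x + x^2 + x^3

f + g = 1 + 2x + x^2 + x^3


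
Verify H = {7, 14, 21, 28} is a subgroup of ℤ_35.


Subgroup test for H = {7, 14, 21, 28} in (ℤ_35, +):
(1) 0 ∈ H? No
(2) Closure: for all a,b ∈ H, (a+b) mod 35 ∈ H? No  [counterexample: 7 + 28 = 0 ∉ H]
(3) Inverses: for all a ∈ H, -a mod 35 ∈ H? Yes

No, H is not a subgroup of ℤ_35


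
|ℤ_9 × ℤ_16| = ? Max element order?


|ℤ_9 × ℤ_16| = 9 × 16 = 144
Max element order = lcm(9,16) = 144
Cyclic? Yes (gcd=1)

|ℤ_9×ℤ_16| = 144, max element order = 144


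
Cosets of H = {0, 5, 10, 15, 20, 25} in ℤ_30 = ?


H = {0, 5, 10, 15, 20, 25}, |H| = 6
Number of cosets = |G|/|H| = 30/6 = 5
0 + H = {0, 5, 10, 15, 20, 25}
1 + H = {1, 6, 11, 16, 21, 26}
2 + H = {2, 7, 12, 17, 22, 27}
3 + H = {3, 8, 13, 18, 23, 28}
4 + H = {4, 9, 14, 19, 24, 29}

Cosets: 0+H={0,5,10,15,20,25}; 1+H={1,6,11,16,21,26}; 2+H={2,7,12,17,22,27}; 3+H={3,8,13,18,23,28}; 4+H={4,9,14,19,24,29}


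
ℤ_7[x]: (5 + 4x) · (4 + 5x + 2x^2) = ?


Expand and collect like terms; reduce coefficients mod 7:
x^0: 5·4 = 20 ≡ 6 (mod 7)
x^1: 5·5 + 4·4 = 41 ≡ 6 (mod 7)
x^2: 5·2 + 4·5 = 30 ≡ 2 (mod 7)
x^3: 4·2 = 8 ≡ 1 (mod 7)
Result: 6 + 6x + 2x^2 + x^3

f · g = 6 + 6x + 2x^2 + x^3
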